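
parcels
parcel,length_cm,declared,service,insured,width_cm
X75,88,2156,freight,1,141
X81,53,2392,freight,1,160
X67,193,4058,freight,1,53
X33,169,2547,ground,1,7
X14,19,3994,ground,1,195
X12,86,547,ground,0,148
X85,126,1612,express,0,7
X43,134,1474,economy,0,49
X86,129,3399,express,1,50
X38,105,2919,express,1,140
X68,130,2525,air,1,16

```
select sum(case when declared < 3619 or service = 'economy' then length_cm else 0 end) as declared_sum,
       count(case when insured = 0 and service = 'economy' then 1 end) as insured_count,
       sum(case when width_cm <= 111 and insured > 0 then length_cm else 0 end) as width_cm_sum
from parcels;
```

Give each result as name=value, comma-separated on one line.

declared_sum=1020, insured_count=1, width_cm_sum=621

[declared_sum: declared < 3619 or service = 'economy']
parcel=X75: ✓ → 88
parcel=X81: ✓ → 53
parcel=X67: ✗
parcel=X33: ✓ → 169
parcel=X14: ✗
parcel=X12: ✓ → 86
parcel=X85: ✓ → 126
parcel=X43: ✓ → 134
parcel=X86: ✓ → 129
parcel=X38: ✓ → 105
parcel=X68: ✓ → 130
declared_sum = 88 + 53 + 169 + 86 + 126 + 134 + 129 + 105 + 130 = 1020
—
[insured_count: insured = 0 and service = 'economy']
parcel=X75: ✗
parcel=X81: ✗
parcel=X67: ✗
parcel=X33: ✗
parcel=X14: ✗
parcel=X12: ✗
parcel=X85: ✗
parcel=X43: ✓ → 1
parcel=X86: ✗
parcel=X38: ✗
parcel=X68: ✗
insured_count = COUNT(1) = 1
—
[width_cm_sum: width_cm <= 111 and insured > 0]
parcel=X75: ✗
parcel=X81: ✗
parcel=X67: ✓ → 193
parcel=X33: ✓ → 169
parcel=X14: ✗
parcel=X12: ✗
parcel=X85: ✗
parcel=X43: ✗
parcel=X86: ✓ → 129
parcel=X38: ✗
parcel=X68: ✓ → 130
width_cm_sum = 193 + 169 + 129 + 130 = 621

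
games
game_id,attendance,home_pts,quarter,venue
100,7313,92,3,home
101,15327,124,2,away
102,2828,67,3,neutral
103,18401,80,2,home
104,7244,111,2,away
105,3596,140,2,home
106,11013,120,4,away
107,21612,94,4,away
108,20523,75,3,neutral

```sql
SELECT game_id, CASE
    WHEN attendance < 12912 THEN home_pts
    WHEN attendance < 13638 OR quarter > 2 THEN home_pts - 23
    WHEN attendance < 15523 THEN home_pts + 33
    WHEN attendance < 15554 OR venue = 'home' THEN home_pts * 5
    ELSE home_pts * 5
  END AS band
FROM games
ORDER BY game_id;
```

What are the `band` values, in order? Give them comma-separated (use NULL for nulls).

92, 157, 67, 400, 111, 140, 120, 71, 52

game_id=100: attendance < 12912 → 92
game_id=101: attendance < 15523 → 157
game_id=102: attendance < 12912 → 67
game_id=103: attendance < 15554 OR venue = 'home' → 400
game_id=104: attendance < 12912 → 111
game_id=105: attendance < 12912 → 140
game_id=106: attendance < 12912 → 120
game_id=107: attendance < 13638 OR quarter > 2 → 71
game_id=108: attendance < 13638 OR quarter > 2 → 52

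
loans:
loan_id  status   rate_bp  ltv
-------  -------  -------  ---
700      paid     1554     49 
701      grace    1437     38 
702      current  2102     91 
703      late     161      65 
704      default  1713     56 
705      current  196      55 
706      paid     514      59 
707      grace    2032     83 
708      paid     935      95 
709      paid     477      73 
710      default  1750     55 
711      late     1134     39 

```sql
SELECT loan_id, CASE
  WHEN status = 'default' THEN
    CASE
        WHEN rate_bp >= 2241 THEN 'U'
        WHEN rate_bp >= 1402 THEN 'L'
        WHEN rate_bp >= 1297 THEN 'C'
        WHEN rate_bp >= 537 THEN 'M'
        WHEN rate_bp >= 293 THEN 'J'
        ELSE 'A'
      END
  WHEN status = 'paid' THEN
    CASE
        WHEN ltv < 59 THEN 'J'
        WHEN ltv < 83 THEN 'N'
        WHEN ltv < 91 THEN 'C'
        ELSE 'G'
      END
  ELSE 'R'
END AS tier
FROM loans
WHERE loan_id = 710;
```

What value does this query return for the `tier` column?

L

loan_id = 710: status=default, rate_bp=1750, ltv=55.
status='default' → inner[rate_bp >= 1402] → L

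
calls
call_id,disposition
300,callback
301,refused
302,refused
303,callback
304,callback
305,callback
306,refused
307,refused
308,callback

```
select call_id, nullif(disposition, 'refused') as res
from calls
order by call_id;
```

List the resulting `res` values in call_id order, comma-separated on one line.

callback, NULL, NULL, callback, callback, callback, NULL, NULL, callback

call_id=300: disposition=callback vs refused: differ → callback
call_id=301: disposition=refused vs refused: equal → NULL
call_id=302: disposition=refused vs refused: equal → NULL
call_id=303: disposition=callback vs refused: differ → callback
call_id=304: disposition=callback vs refused: differ → callback
call_id=305: disposition=callback vs refused: differ → callback
call_id=306: disposition=refused vs refused: equal → NULL
call_id=307: disposition=refused vs refused: equal → NULL
call_id=308: disposition=callback vs refused: differ → callback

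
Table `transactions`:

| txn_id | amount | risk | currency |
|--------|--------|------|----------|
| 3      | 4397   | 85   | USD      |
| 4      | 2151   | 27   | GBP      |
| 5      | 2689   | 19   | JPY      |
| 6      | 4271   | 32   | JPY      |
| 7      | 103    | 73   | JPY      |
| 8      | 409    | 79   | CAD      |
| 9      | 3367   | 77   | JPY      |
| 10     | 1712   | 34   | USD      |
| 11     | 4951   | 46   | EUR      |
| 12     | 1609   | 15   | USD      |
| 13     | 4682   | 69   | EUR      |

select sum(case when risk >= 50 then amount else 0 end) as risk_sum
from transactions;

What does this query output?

12958

txn_id=3: ✓ → 4397
txn_id=4: ✗
txn_id=5: ✗
txn_id=6: ✗
txn_id=7: ✓ → 103
txn_id=8: ✓ → 409
txn_id=9: ✓ → 3367
txn_id=10: ✗
txn_id=11: ✗
txn_id=12: ✗
txn_id=13: ✓ → 4682
risk_sum = 4397 + 103 + 409 + 3367 + 4682 = 12958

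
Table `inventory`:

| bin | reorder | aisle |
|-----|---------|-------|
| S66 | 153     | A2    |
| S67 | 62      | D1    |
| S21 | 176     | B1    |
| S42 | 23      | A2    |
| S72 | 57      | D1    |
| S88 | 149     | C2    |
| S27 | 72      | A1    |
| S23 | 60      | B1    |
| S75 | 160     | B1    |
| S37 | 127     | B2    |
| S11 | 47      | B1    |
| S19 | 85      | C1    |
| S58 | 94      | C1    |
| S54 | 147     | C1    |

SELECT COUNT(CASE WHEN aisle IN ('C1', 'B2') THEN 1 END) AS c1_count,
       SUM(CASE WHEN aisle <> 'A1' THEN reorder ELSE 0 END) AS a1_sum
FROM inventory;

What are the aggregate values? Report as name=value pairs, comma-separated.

c1_count=4, a1_sum=1340

[c1_count: aisle IN ('C1', 'B2')]
bin=S66: ✗
bin=S67: ✗
bin=S21: ✗
bin=S42: ✗
bin=S72: ✗
bin=S88: ✗
bin=S27: ✗
bin=S23: ✗
bin=S75: ✗
bin=S37: ✓ → 1
bin=S11: ✗
bin=S19: ✓ → 1
bin=S58: ✓ → 1
bin=S54: ✓ → 1
c1_count = COUNT(1, 1, 1, 1) = 4
—
[a1_sum: aisle <> 'A1']
bin=S66: ✓ → 153
bin=S67: ✓ → 62
bin=S21: ✓ → 176
bin=S42: ✓ → 23
bin=S72: ✓ → 57
bin=S88: ✓ → 149
bin=S27: ✗
bin=S23: ✓ → 60
bin=S75: ✓ → 160
bin=S37: ✓ → 127
bin=S11: ✓ → 47
bin=S19: ✓ → 85
bin=S58: ✓ → 94
bin=S54: ✓ → 147
a1_sum = 153 + 62 + 176 + 23 + 57 + 149 + 60 + 160 + 127 + 47 + 85 + 94 + 147 = 1340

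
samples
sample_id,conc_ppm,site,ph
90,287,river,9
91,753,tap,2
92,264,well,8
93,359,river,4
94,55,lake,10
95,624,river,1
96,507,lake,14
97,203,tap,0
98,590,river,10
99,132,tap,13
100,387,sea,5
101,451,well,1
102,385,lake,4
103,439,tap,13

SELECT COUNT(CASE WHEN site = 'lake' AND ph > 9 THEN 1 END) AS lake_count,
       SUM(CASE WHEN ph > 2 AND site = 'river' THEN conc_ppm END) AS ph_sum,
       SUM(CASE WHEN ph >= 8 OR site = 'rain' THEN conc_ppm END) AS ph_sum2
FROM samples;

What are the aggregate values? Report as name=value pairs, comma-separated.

lake_count=2, ph_sum=1236, ph_sum2=2274

[lake_count: site = 'lake' AND ph > 9]
sample_id=90: ✗
sample_id=91: ✗
sample_id=92: ✗
sample_id=93: ✗
sample_id=94: ✓ → 1
sample_id=95: ✗
sample_id=96: ✓ → 1
sample_id=97: ✗
sample_id=98: ✗
sample_id=99: ✗
sample_id=100: ✗
sample_id=101: ✗
sample_id=102: ✗
sample_id=103: ✗
lake_count = COUNT(1, 1) = 2
—
[ph_sum: ph > 2 AND site = 'river']
sample_id=90: ✓ → 287
sample_id=91: ✗
sample_id=92: ✗
sample_id=93: ✓ → 359
sample_id=94: ✗
sample_id=95: ✗
sample_id=96: ✗
sample_id=97: ✗
sample_id=98: ✓ → 590
sample_id=99: ✗
sample_id=100: ✗
sample_id=101: ✗
sample_id=102: ✗
sample_id=103: ✗
ph_sum = 287 + 359 + 590 = 1236
—
[ph_sum2: ph >= 8 OR site = 'rain']
sample_id=90: ✓ → 287
sample_id=91: ✗
sample_id=92: ✓ → 264
sample_id=93: ✗
sample_id=94: ✓ → 55
sample_id=95: ✗
sample_id=96: ✓ → 507
sample_id=97: ✗
sample_id=98: ✓ → 590
sample_id=99: ✓ → 132
sample_id=100: ✗
sample_id=101: ✗
sample_id=102: ✗
sample_id=103: ✓ → 439
ph_sum2 = 287 + 264 + 55 + 507 + 590 + 132 + 439 = 2274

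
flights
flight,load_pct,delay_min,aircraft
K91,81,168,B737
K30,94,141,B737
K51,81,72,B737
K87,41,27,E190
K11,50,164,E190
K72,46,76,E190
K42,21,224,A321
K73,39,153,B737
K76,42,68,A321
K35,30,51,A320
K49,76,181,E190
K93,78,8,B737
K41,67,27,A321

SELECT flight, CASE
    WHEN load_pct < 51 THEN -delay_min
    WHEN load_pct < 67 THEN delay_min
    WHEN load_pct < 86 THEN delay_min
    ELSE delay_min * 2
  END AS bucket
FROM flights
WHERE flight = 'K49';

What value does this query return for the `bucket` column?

181

flight = K49: load_pct=76, delay_min=181, aircraft=E190.
load_pct < 51 → false
load_pct < 67 → false
load_pct < 86 → true → 181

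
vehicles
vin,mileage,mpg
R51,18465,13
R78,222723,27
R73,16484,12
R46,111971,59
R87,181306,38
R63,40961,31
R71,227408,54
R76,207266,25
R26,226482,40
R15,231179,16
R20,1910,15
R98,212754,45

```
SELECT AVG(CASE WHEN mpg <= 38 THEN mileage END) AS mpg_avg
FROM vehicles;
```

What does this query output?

115036.75

vin=R51: ✓ → 18465
vin=R78: ✓ → 222723
vin=R73: ✓ → 16484
vin=R46: ✗
vin=R87: ✓ → 181306
vin=R63: ✓ → 40961
vin=R71: ✗
vin=R76: ✓ → 207266
vin=R26: ✗
vin=R15: ✓ → 231179
vin=R20: ✓ → 1910
vin=R98: ✗
mpg_avg = (18465 + 222723 + 16484 + 181306 + 40961 + 207266 + 231179 + 1910) / 8 = 115036.75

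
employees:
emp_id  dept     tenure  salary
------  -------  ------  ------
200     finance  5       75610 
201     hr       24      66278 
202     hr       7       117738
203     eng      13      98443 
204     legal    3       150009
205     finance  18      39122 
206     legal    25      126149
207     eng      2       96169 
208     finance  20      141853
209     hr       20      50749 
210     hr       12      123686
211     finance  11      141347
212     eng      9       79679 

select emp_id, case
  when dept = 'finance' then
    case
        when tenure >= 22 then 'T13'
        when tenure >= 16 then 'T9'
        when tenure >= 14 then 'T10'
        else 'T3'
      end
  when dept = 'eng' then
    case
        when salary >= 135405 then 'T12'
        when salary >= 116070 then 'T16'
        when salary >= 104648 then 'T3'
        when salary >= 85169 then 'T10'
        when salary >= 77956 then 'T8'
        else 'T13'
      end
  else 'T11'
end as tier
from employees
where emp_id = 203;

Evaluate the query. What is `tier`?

T10

emp_id = 203: dept=eng, tenure=13, salary=98443.
dept='eng' → inner[salary >= 85169] → T10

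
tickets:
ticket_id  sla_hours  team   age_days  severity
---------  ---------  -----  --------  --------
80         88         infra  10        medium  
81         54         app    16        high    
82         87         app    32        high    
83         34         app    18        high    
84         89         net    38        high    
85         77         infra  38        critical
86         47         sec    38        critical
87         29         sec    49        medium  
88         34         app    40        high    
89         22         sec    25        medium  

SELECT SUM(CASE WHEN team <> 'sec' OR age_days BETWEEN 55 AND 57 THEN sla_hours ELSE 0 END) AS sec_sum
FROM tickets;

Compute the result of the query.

463

ticket_id=80: ✓ → 88
ticket_id=81: ✓ → 54
ticket_id=82: ✓ → 87
ticket_id=83: ✓ → 34
ticket_id=84: ✓ → 89
ticket_id=85: ✓ → 77
ticket_id=86: ✗
ticket_id=87: ✗
ticket_id=88: ✓ → 34
ticket_id=89: ✗
sec_sum = 88 + 54 + 87 + 34 + 89 + 77 + 34 = 463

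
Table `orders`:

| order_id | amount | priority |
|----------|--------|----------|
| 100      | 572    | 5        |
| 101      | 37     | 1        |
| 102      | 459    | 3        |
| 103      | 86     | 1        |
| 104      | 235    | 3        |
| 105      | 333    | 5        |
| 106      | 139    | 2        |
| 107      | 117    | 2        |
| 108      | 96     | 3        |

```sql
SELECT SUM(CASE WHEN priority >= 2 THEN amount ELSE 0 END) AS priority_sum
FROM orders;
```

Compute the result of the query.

order_id=100: ✓ → 572
order_id=101: ✗
order_id=102: ✓ → 459
order_id=103: ✗
order_id=104: ✓ → 235
order_id=105: ✓ → 333
order_id=106: ✓ → 139
order_id=107: ✓ → 117
order_id=108: ✓ → 96
priority_sum = 572 + 459 + 235 + 333 + 139 + 117 + 96 = 1951

1951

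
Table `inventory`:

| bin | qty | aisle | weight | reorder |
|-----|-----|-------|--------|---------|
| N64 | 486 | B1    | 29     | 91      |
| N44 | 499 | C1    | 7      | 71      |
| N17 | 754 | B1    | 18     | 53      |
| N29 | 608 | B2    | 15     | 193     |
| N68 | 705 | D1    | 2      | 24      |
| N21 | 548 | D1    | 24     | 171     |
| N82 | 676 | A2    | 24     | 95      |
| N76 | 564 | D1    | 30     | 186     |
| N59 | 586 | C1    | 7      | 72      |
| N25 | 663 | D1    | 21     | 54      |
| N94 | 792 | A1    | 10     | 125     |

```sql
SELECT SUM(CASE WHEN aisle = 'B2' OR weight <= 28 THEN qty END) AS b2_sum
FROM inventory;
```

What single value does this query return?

5831

bin=N64: ✗
bin=N44: ✓ → 499
bin=N17: ✓ → 754
bin=N29: ✓ → 608
bin=N68: ✓ → 705
bin=N21: ✓ → 548
bin=N82: ✓ → 676
bin=N76: ✗
bin=N59: ✓ → 586
bin=N25: ✓ → 663
bin=N94: ✓ → 792
b2_sum = 499 + 754 + 608 + 705 + 548 + 676 + 586 + 663 + 792 = 5831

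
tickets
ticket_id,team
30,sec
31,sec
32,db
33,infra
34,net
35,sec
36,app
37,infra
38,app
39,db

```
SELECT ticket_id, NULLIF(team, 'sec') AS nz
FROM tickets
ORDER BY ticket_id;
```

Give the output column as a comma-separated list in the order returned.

ticket_id=30: team=sec vs sec: equal → NULL
ticket_id=31: team=sec vs sec: equal → NULL
ticket_id=32: team=db vs sec: differ → db
ticket_id=33: team=infra vs sec: differ → infra
ticket_id=34: team=net vs sec: differ → net
ticket_id=35: team=sec vs sec: equal → NULL
ticket_id=36: team=app vs sec: differ → app
ticket_id=37: team=infra vs sec: differ → infra
ticket_id=38: team=app vs sec: differ → app
ticket_id=39: team=db vs sec: differ → db

NULL, NULL, db, infra, net, NULL, app, infra, app, db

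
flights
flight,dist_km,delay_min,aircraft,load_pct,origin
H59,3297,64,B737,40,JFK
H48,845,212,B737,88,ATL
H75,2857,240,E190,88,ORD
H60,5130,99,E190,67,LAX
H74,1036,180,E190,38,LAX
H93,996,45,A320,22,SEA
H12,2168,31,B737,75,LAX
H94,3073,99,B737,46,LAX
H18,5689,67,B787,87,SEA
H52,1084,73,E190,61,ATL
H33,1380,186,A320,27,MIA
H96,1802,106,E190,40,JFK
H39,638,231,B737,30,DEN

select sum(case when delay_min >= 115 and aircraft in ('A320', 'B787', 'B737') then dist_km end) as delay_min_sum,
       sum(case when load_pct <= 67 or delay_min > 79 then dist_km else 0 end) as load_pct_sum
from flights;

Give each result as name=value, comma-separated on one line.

delay_min_sum=2863, load_pct_sum=22138

[delay_min_sum: delay_min >= 115 and aircraft in ('A320', 'B787', 'B737')]
flight=H59: ✗
flight=H48: ✓ → 845
flight=H75: ✗
flight=H60: ✗
flight=H74: ✗
flight=H93: ✗
flight=H12: ✗
flight=H94: ✗
flight=H18: ✗
flight=H52: ✗
flight=H33: ✓ → 1380
flight=H96: ✗
flight=H39: ✓ → 638
delay_min_sum = 845 + 1380 + 638 = 2863
—
[load_pct_sum: load_pct <= 67 or delay_min > 79]
flight=H59: ✓ → 3297
flight=H48: ✓ → 845
flight=H75: ✓ → 2857
flight=H60: ✓ → 5130
flight=H74: ✓ → 1036
flight=H93: ✓ → 996
flight=H12: ✗
flight=H94: ✓ → 3073
flight=H18: ✗
flight=H52: ✓ → 1084
flight=H33: ✓ → 1380
flight=H96: ✓ → 1802
flight=H39: ✓ → 638
load_pct_sum = 3297 + 845 + 2857 + 5130 + 1036 + 996 + 3073 + 1084 + 1380 + 1802 + 638 = 22138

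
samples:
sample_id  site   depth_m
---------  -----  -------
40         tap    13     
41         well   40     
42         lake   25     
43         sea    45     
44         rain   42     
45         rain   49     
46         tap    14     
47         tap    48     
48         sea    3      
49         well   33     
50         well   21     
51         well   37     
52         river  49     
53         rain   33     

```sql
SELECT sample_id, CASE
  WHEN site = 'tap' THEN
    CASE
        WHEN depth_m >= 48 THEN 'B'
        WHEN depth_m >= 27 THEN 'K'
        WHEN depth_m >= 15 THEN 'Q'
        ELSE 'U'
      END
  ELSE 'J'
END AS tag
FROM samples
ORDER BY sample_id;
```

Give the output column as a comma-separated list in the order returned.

U, J, J, J, J, J, U, B, J, J, J, J, J, J

sample_id=40: site='tap' → inner[ELSE] → U
sample_id=41: site='well' → outer ELSE → J
sample_id=42: site='lake' → outer ELSE → J
sample_id=43: site='sea' → outer ELSE → J
sample_id=44: site='rain' → outer ELSE → J
sample_id=45: site='rain' → outer ELSE → J
sample_id=46: site='tap' → inner[ELSE] → U
sample_id=47: site='tap' → inner[depth_m >= 48] → B
sample_id=48: site='sea' → outer ELSE → J
sample_id=49: site='well' → outer ELSE → J
sample_id=50: site='well' → outer ELSE → J
sample_id=51: site='well' → outer ELSE → J
sample_id=52: site='river' → outer ELSE → J
sample_id=53: site='rain' → outer ELSE → J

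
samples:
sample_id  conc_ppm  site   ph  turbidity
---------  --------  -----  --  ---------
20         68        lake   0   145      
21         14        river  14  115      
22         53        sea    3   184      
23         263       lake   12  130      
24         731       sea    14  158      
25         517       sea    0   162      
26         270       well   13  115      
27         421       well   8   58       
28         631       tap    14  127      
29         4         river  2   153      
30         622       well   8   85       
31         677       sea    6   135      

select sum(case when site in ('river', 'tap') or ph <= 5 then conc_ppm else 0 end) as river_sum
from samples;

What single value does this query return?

1287

sample_id=20: ✓ → 68
sample_id=21: ✓ → 14
sample_id=22: ✓ → 53
sample_id=23: ✗
sample_id=24: ✗
sample_id=25: ✓ → 517
sample_id=26: ✗
sample_id=27: ✗
sample_id=28: ✓ → 631
sample_id=29: ✓ → 4
sample_id=30: ✗
sample_id=31: ✗
river_sum = 68 + 14 + 53 + 517 + 631 + 4 = 1287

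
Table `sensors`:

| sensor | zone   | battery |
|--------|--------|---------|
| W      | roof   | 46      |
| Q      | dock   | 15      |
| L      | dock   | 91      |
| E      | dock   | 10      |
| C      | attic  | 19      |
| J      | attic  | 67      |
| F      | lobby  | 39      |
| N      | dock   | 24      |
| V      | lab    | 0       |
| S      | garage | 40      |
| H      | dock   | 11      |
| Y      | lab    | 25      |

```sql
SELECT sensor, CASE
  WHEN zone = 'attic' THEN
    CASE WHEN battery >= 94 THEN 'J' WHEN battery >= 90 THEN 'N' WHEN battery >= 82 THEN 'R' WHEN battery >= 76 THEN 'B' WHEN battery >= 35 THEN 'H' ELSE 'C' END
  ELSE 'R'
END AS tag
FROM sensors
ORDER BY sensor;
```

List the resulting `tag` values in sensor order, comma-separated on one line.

C, R, R, R, H, R, R, R, R, R, R, R

sensor=C: zone='attic' → inner[ELSE] → C
sensor=E: zone='dock' → outer ELSE → R
sensor=F: zone='lobby' → outer ELSE → R
sensor=H: zone='dock' → outer ELSE → R
sensor=J: zone='attic' → inner[battery >= 35] → H
sensor=L: zone='dock' → outer ELSE → R
sensor=N: zone='dock' → outer ELSE → R
sensor=Q: zone='dock' → outer ELSE → R
sensor=S: zone='garage' → outer ELSE → R
sensor=V: zone='lab' → outer ELSE → R
sensor=W: zone='roof' → outer ELSE → R
sensor=Y: zone='lab' → outer ELSE → R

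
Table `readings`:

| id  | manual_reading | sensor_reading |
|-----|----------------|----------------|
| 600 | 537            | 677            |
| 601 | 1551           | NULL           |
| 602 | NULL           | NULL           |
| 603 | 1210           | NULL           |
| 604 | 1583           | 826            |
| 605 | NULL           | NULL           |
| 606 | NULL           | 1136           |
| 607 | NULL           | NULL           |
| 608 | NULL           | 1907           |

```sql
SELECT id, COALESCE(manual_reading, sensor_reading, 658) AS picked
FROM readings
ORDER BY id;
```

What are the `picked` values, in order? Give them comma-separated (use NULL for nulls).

id=600: manual_reading=537 → 537
id=601: manual_reading=1551 → 1551
id=602: manual_reading=NULL, sensor_reading=NULL, → literal 658 → 658
id=603: manual_reading=1210 → 1210
id=604: manual_reading=1583 → 1583
id=605: manual_reading=NULL, sensor_reading=NULL, → literal 658 → 658
id=606: manual_reading=NULL, sensor_reading=1136 → 1136
id=607: manual_reading=NULL, sensor_reading=NULL, → literal 658 → 658
id=608: manual_reading=NULL, sensor_reading=1907 → 1907

537, 1551, 658, 1210, 1583, 658, 1136, 658, 1907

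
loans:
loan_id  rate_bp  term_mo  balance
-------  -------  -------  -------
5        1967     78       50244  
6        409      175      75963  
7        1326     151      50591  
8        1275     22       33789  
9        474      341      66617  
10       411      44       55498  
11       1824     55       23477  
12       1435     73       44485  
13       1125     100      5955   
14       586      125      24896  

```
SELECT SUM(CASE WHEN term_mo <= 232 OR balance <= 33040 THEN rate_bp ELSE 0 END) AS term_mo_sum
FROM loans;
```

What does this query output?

10358

loan_id=5: ✓ → 1967
loan_id=6: ✓ → 409
loan_id=7: ✓ → 1326
loan_id=8: ✓ → 1275
loan_id=9: ✗
loan_id=10: ✓ → 411
loan_id=11: ✓ → 1824
loan_id=12: ✓ → 1435
loan_id=13: ✓ → 1125
loan_id=14: ✓ → 586
term_mo_sum = 1967 + 409 + 1326 + 1275 + 411 + 1824 + 1435 + 1125 + 586 = 10358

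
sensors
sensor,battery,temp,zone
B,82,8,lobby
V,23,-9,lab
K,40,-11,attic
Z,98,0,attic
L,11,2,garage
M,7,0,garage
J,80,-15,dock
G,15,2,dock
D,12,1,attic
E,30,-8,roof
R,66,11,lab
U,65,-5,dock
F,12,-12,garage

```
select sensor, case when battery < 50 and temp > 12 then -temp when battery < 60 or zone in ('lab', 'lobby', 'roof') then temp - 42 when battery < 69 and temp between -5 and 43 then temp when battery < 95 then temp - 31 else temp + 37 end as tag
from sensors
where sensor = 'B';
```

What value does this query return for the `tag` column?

-34

sensor = B: battery=82, temp=8, zone=lobby.
battery < 50 and temp > 12 → false
battery < 60 or zone in ('lab', 'lobby', 'roof') → true → -34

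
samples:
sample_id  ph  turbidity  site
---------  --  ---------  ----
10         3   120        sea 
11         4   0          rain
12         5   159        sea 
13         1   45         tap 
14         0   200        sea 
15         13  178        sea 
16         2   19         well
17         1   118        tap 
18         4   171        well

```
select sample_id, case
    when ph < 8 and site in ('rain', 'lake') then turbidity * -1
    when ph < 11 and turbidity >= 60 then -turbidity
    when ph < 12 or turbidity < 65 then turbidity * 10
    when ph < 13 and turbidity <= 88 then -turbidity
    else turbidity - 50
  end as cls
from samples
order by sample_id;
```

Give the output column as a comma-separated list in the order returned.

sample_id=10: ph < 11 and turbidity >= 60 → -120
sample_id=11: ph < 8 and site in ('rain', 'lake') → 0
sample_id=12: ph < 11 and turbidity >= 60 → -159
sample_id=13: ph < 12 or turbidity < 65 → 450
sample_id=14: ph < 11 and turbidity >= 60 → -200
sample_id=15: ELSE → 128
sample_id=16: ph < 12 or turbidity < 65 → 190
sample_id=17: ph < 11 and turbidity >= 60 → -118
sample_id=18: ph < 11 and turbidity >= 60 → -171

-120, 0, -159, 450, -200, 128, 190, -118, -171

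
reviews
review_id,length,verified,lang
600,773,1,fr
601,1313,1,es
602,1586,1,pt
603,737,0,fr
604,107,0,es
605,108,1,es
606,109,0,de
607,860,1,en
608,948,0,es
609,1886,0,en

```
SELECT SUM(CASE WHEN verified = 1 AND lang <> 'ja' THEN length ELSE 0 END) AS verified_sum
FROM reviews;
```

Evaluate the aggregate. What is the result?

4640

review_id=600: ✓ → 773
review_id=601: ✓ → 1313
review_id=602: ✓ → 1586
review_id=603: ✗
review_id=604: ✗
review_id=605: ✓ → 108
review_id=606: ✗
review_id=607: ✓ → 860
review_id=608: ✗
review_id=609: ✗
verified_sum = 773 + 1313 + 1586 + 108 + 860 = 4640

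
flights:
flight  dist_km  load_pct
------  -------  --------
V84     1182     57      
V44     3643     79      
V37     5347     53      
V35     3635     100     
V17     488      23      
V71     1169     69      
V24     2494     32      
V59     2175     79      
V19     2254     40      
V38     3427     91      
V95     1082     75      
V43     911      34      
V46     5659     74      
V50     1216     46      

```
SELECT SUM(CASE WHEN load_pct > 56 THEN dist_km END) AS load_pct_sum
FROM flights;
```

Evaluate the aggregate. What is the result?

flight=V84: ✓ → 1182
flight=V44: ✓ → 3643
flight=V37: ✗
flight=V35: ✓ → 3635
flight=V17: ✗
flight=V71: ✓ → 1169
flight=V24: ✗
flight=V59: ✓ → 2175
flight=V19: ✗
flight=V38: ✓ → 3427
flight=V95: ✓ → 1082
flight=V43: ✗
flight=V46: ✓ → 5659
flight=V50: ✗
load_pct_sum = 1182 + 3643 + 3635 + 1169 + 2175 + 3427 + 1082 + 5659 = 21972

21972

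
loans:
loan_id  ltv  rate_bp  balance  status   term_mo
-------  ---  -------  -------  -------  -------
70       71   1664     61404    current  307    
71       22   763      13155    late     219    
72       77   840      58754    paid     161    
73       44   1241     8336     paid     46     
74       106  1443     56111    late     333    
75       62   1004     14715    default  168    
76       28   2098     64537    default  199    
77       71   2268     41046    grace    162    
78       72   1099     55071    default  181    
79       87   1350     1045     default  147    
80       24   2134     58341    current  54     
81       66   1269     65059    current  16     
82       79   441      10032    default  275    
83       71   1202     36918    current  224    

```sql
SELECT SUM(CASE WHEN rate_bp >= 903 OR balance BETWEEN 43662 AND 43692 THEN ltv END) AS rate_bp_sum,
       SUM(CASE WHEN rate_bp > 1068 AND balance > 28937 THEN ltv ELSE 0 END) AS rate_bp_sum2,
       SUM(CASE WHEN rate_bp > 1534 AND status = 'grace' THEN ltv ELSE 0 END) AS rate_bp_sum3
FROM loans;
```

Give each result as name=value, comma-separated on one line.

[rate_bp_sum: rate_bp >= 903 OR balance BETWEEN 43662 AND 43692]
loan_id=70: ✓ → 71
loan_id=71: ✗
loan_id=72: ✗
loan_id=73: ✓ → 44
loan_id=74: ✓ → 106
loan_id=75: ✓ → 62
loan_id=76: ✓ → 28
loan_id=77: ✓ → 71
loan_id=78: ✓ → 72
loan_id=79: ✓ → 87
loan_id=80: ✓ → 24
loan_id=81: ✓ → 66
loan_id=82: ✗
loan_id=83: ✓ → 71
rate_bp_sum = 71 + 44 + 106 + 62 + 28 + 71 + 72 + 87 + 24 + 66 + 71 = 702
—
[rate_bp_sum2: rate_bp > 1068 AND balance > 28937]
loan_id=70: ✓ → 71
loan_id=71: ✗
loan_id=72: ✗
loan_id=73: ✗
loan_id=74: ✓ → 106
loan_id=75: ✗
loan_id=76: ✓ → 28
loan_id=77: ✓ → 71
loan_id=78: ✓ → 72
loan_id=79: ✗
loan_id=80: ✓ → 24
loan_id=81: ✓ → 66
loan_id=82: ✗
loan_id=83: ✓ → 71
rate_bp_sum2 = 71 + 106 + 28 + 71 + 72 + 24 + 66 + 71 = 509
—
[rate_bp_sum3: rate_bp > 1534 AND status = 'grace']
loan_id=70: ✗
loan_id=71: ✗
loan_id=72: ✗
loan_id=73: ✗
loan_id=74: ✗
loan_id=75: ✗
loan_id=76: ✗
loan_id=77: ✓ → 71
loan_id=78: ✗
loan_id=79: ✗
loan_id=80: ✗
loan_id=81: ✗
loan_id=82: ✗
loan_id=83: ✗
rate_bp_sum3 = 71

rate_bp_sum=702, rate_bp_sum2=509, rate_bp_sum3=71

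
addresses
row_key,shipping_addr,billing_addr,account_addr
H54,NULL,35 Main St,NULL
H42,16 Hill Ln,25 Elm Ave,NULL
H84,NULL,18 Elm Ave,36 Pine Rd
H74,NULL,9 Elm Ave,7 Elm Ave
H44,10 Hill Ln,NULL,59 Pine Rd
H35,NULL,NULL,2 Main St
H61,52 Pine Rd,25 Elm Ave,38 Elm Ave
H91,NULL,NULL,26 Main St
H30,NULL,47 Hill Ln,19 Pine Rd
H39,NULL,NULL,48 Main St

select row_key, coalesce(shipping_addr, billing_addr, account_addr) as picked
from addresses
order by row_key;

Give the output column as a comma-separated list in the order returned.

row_key=H30: shipping_addr=NULL, billing_addr=47 Hill Ln → 47 Hill Ln
row_key=H35: shipping_addr=NULL, billing_addr=NULL, account_addr=2 Main St → 2 Main St
row_key=H39: shipping_addr=NULL, billing_addr=NULL, account_addr=48 Main St → 48 Main St
row_key=H42: shipping_addr=16 Hill Ln → 16 Hill Ln
row_key=H44: shipping_addr=10 Hill Ln → 10 Hill Ln
row_key=H54: shipping_addr=NULL, billing_addr=35 Main St → 35 Main St
row_key=H61: shipping_addr=52 Pine Rd → 52 Pine Rd
row_key=H74: shipping_addr=NULL, billing_addr=9 Elm Ave → 9 Elm Ave
row_key=H84: shipping_addr=NULL, billing_addr=18 Elm Ave → 18 Elm Ave
row_key=H91: shipping_addr=NULL, billing_addr=NULL, account_addr=26 Main St → 26 Main St

47 Hill Ln, 2 Main St, 48 Main St, 16 Hill Ln, 10 Hill Ln, 35 Main St, 52 Pine Rd, 9 Elm Ave, 18 Elm Ave, 26 Main St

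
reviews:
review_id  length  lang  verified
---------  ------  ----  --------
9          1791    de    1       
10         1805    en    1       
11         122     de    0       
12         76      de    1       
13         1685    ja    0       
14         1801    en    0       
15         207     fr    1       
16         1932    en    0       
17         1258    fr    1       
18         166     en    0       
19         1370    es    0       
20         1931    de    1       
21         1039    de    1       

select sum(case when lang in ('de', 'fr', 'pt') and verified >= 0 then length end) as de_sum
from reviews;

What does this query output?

6424

review_id=9: ✓ → 1791
review_id=10: ✗
review_id=11: ✓ → 122
review_id=12: ✓ → 76
review_id=13: ✗
review_id=14: ✗
review_id=15: ✓ → 207
review_id=16: ✗
review_id=17: ✓ → 1258
review_id=18: ✗
review_id=19: ✗
review_id=20: ✓ → 1931
review_id=21: ✓ → 1039
de_sum = 1791 + 122 + 76 + 207 + 1258 + 1931 + 1039 = 6424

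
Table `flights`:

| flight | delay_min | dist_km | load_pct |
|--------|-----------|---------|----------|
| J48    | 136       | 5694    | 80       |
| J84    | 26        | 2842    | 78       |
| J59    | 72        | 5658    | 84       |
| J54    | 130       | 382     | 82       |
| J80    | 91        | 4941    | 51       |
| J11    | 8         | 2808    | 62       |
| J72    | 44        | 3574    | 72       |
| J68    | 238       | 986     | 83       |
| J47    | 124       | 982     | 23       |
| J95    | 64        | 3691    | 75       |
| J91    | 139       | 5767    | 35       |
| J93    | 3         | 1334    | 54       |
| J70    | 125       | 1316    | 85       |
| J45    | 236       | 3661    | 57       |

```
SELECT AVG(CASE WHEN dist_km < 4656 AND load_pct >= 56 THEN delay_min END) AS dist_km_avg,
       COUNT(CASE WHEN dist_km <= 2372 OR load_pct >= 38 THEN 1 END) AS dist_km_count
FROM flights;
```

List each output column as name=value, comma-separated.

[dist_km_avg: dist_km < 4656 AND load_pct >= 56]
flight=J48: ✗
flight=J84: ✓ → 26
flight=J59: ✗
flight=J54: ✓ → 130
flight=J80: ✗
flight=J11: ✓ → 8
flight=J72: ✓ → 44
flight=J68: ✓ → 238
flight=J47: ✗
flight=J95: ✓ → 64
flight=J91: ✗
flight=J93: ✗
flight=J70: ✓ → 125
flight=J45: ✓ → 236
dist_km_avg = (26 + 130 + 8 + 44 + 238 + 64 + 125 + 236) / 8 = 108.875
—
[dist_km_count: dist_km <= 2372 OR load_pct >= 38]
flight=J48: ✓ → 1
flight=J84: ✓ → 1
flight=J59: ✓ → 1
flight=J54: ✓ → 1
flight=J80: ✓ → 1
flight=J11: ✓ → 1
flight=J72: ✓ → 1
flight=J68: ✓ → 1
flight=J47: ✓ → 1
flight=J95: ✓ → 1
flight=J91: ✗
flight=J93: ✓ → 1
flight=J70: ✓ → 1
flight=J45: ✓ → 1
dist_km_count = COUNT(1, 1, 1, 1, 1, 1, 1, 1, 1, 1, 1, 1, 1) = 13

dist_km_avg=108.875, dist_km_count=13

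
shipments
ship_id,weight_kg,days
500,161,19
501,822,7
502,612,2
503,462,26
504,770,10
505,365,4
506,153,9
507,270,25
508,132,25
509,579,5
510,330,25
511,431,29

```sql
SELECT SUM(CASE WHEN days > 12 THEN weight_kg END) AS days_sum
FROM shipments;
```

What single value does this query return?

ship_id=500: ✓ → 161
ship_id=501: ✗
ship_id=502: ✗
ship_id=503: ✓ → 462
ship_id=504: ✗
ship_id=505: ✗
ship_id=506: ✗
ship_id=507: ✓ → 270
ship_id=508: ✓ → 132
ship_id=509: ✗
ship_id=510: ✓ → 330
ship_id=511: ✓ → 431
days_sum = 161 + 462 + 270 + 132 + 330 + 431 = 1786

1786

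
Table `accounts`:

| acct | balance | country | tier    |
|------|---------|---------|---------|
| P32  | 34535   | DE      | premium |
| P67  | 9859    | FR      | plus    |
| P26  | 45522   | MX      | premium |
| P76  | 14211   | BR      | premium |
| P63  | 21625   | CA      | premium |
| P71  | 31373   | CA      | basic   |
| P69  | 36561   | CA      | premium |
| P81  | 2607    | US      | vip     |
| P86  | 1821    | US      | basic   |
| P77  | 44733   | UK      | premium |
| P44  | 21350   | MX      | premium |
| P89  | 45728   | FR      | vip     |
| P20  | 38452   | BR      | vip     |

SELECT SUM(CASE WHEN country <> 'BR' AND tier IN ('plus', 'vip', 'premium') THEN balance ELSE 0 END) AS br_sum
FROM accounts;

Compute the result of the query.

acct=P32: ✓ → 34535
acct=P67: ✓ → 9859
acct=P26: ✓ → 45522
acct=P76: ✗
acct=P63: ✓ → 21625
acct=P71: ✗
acct=P69: ✓ → 36561
acct=P81: ✓ → 2607
acct=P86: ✗
acct=P77: ✓ → 44733
acct=P44: ✓ → 21350
acct=P89: ✓ → 45728
acct=P20: ✗
br_sum = 34535 + 9859 + 45522 + 21625 + 36561 + 2607 + 44733 + 21350 + 45728 = 262520

262520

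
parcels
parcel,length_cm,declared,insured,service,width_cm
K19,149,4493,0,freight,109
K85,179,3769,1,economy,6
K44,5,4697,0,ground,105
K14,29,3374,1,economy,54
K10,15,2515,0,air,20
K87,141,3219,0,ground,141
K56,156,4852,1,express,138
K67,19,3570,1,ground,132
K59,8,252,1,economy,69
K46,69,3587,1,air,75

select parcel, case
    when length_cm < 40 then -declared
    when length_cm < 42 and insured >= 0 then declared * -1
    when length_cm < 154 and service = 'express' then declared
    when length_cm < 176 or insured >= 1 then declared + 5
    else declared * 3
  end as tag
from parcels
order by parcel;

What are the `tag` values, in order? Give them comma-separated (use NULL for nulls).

-2515, -3374, 4498, -4697, 3592, 4857, -252, -3570, 3774, 3224

parcel=K10: length_cm < 40 → -2515
parcel=K14: length_cm < 40 → -3374
parcel=K19: length_cm < 176 or insured >= 1 → 4498
parcel=K44: length_cm < 40 → -4697
parcel=K46: length_cm < 176 or insured >= 1 → 3592
parcel=K56: length_cm < 176 or insured >= 1 → 4857
parcel=K59: length_cm < 40 → -252
parcel=K67: length_cm < 40 → -3570
parcel=K85: length_cm < 176 or insured >= 1 → 3774
parcel=K87: length_cm < 176 or insured >= 1 → 3224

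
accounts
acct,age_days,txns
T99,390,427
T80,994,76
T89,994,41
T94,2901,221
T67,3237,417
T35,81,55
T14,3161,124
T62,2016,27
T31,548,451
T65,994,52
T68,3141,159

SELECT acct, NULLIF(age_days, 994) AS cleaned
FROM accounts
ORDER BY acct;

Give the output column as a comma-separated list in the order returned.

acct=T14: age_days=3161 vs 994: differ → 3161
acct=T31: age_days=548 vs 994: differ → 548
acct=T35: age_days=81 vs 994: differ → 81
acct=T62: age_days=2016 vs 994: differ → 2016
acct=T65: age_days=994 vs 994: equal → NULL
acct=T67: age_days=3237 vs 994: differ → 3237
acct=T68: age_days=3141 vs 994: differ → 3141
acct=T80: age_days=994 vs 994: equal → NULL
acct=T89: age_days=994 vs 994: equal → NULL
acct=T94: age_days=2901 vs 994: differ → 2901
acct=T99: age_days=390 vs 994: differ → 390

3161, 548, 81, 2016, NULL, 3237, 3141, NULL, NULL, 2901, 390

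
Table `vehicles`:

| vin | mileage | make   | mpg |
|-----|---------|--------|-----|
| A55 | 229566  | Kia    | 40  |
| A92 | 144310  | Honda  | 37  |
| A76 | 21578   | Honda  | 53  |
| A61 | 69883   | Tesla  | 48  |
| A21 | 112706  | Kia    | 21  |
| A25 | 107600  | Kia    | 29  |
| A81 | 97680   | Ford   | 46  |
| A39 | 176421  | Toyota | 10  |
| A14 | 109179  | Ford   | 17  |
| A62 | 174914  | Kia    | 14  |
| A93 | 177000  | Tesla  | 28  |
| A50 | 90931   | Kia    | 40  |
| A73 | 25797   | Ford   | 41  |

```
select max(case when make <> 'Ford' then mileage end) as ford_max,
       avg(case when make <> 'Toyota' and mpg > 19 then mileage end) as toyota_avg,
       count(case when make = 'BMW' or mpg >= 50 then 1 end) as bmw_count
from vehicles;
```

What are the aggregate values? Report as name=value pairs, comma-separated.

ford_max=229566, toyota_avg=107705.1, bmw_count=1

[ford_max: make <> 'Ford']
vin=A55: ✓ → 229566
vin=A92: ✓ → 144310
vin=A76: ✓ → 21578
vin=A61: ✓ → 69883
vin=A21: ✓ → 112706
vin=A25: ✓ → 107600
vin=A81: ✗
vin=A39: ✓ → 176421
vin=A14: ✗
vin=A62: ✓ → 174914
vin=A93: ✓ → 177000
vin=A50: ✓ → 90931
vin=A73: ✗
ford_max = MAX(229566, 144310, 21578, 69883, 112706, 107600, 176421, 174914, 177000, 90931) = 229566
—
[toyota_avg: make <> 'Toyota' and mpg > 19]
vin=A55: ✓ → 229566
vin=A92: ✓ → 144310
vin=A76: ✓ → 21578
vin=A61: ✓ → 69883
vin=A21: ✓ → 112706
vin=A25: ✓ → 107600
vin=A81: ✓ → 97680
vin=A39: ✗
vin=A14: ✗
vin=A62: ✗
vin=A93: ✓ → 177000
vin=A50: ✓ → 90931
vin=A73: ✓ → 25797
toyota_avg = (229566 + 144310 + 21578 + 69883 + 112706 + 107600 + 97680 + 177000 + 90931 + 25797) / 10 = 107705.1
—
[bmw_count: make = 'BMW' or mpg >= 50]
vin=A55: ✗
vin=A92: ✗
vin=A76: ✓ → 1
vin=A61: ✗
vin=A21: ✗
vin=A25: ✗
vin=A81: ✗
vin=A39: ✗
vin=A14: ✗
vin=A62: ✗
vin=A93: ✗
vin=A50: ✗
vin=A73: ✗
bmw_count = COUNT(1) = 1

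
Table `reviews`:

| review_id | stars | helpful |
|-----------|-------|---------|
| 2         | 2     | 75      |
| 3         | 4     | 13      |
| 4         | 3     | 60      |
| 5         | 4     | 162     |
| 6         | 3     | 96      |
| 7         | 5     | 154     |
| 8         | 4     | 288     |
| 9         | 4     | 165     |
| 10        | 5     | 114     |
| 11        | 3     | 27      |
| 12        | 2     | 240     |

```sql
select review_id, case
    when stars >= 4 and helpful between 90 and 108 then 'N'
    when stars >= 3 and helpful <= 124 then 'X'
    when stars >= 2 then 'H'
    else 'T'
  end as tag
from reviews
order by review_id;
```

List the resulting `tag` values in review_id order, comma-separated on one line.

review_id=2: stars >= 2 → H
review_id=3: stars >= 3 and helpful <= 124 → X
review_id=4: stars >= 3 and helpful <= 124 → X
review_id=5: stars >= 2 → H
review_id=6: stars >= 3 and helpful <= 124 → X
review_id=7: stars >= 2 → H
review_id=8: stars >= 2 → H
review_id=9: stars >= 2 → H
review_id=10: stars >= 3 and helpful <= 124 → X
review_id=11: stars >= 3 and helpful <= 124 → X
review_id=12: stars >= 2 → H

H, X, X, H, X, H, H, H, X, X, H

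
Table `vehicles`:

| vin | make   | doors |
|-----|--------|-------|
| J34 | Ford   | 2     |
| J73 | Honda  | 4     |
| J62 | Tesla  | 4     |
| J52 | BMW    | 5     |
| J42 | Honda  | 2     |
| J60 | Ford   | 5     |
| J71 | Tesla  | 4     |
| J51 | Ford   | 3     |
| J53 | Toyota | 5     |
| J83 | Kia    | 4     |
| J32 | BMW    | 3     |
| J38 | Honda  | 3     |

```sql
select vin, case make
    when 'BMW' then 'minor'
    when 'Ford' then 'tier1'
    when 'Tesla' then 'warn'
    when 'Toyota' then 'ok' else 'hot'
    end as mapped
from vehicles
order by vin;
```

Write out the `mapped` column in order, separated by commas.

minor, tier1, hot, hot, tier1, minor, ok, tier1, warn, warn, hot, hot

vin=J32: make='BMW' → minor
vin=J34: make='Ford' → tier1
vin=J38: ELSE → hot
vin=J42: ELSE → hot
vin=J51: make='Ford' → tier1
vin=J52: make='BMW' → minor
vin=J53: make='Toyota' → ok
vin=J60: make='Ford' → tier1
vin=J62: make='Tesla' → warn
vin=J71: make='Tesla' → warn
vin=J73: ELSE → hot
vin=J83: ELSE → hot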